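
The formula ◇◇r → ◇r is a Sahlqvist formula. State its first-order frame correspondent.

Transitivity

Replacing r by ¬r and contraposing gives the equivalent schema □r → □□r.
Suppose □r→□□r is valid. Take Rxy, Ryz and set V(r)={w : Rxw}. Then □r at x, so □□r at x, so □r at y, so r at z, i.e. Rxz.
The converse is a direct semantic check.
So the correspondent is transitivity.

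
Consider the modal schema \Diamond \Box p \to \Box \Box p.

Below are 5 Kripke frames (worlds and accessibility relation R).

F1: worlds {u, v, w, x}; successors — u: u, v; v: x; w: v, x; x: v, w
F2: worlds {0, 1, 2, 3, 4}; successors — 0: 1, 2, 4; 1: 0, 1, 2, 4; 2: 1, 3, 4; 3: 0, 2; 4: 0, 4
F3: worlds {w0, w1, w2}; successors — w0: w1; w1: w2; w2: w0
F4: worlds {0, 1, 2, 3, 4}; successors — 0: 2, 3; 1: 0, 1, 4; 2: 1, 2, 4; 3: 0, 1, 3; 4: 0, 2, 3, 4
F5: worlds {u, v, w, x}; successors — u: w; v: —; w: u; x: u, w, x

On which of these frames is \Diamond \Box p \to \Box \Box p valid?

F3

This is the axiom for a generalized confluence (Geach) condition; its first-order frame correspondent is \forall x \forall y \forall z ((xRy \wedge x R^2 z) \to \exists w (yRw \wedge z = w)).
F1: fails — uRu, uR²x but no t with uRt and x=t.
F2: fails — 0R1, 0R²3 but no w with 1Rw and 3=w.
F3: condition met.
F4: fails — 0R2, 0R²0 but no w with 2Rw and 0=w.
F5: fails — xRu, xR²u but no t with uRt and u=t.
Valid on: F3.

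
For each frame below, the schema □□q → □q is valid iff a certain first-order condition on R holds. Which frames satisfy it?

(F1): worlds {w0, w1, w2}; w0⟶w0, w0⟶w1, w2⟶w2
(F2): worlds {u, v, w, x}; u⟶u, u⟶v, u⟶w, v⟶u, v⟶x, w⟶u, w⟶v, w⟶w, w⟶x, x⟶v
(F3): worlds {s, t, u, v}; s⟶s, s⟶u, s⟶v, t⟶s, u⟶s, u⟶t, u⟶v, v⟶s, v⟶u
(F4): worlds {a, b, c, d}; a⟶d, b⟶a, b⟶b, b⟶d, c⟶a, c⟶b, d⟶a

(F1)

Frame correspondent (Sahlqvist): ∀x ∀y (Rxy → ∃z (Rxz ∧ Rzy)) — i.e. density.
(F1): condition met.
(F2): fails — Rvx but no z with Rvz and Rzx.
(F3): fails — Rut but no z with Ruz and Rzt.
(F4): fails — Rad but no z with Raz and Rzd.
Valid on: (F1).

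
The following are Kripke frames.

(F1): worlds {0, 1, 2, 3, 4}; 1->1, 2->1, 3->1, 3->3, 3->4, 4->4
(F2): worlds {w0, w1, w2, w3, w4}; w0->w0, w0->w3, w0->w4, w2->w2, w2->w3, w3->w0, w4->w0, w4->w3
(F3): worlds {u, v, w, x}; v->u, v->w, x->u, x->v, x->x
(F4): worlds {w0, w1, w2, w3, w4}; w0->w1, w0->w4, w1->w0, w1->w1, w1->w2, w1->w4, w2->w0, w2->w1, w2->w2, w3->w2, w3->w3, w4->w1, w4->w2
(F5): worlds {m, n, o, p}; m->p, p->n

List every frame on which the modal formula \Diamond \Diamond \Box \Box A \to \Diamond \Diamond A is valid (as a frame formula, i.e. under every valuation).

Frame correspondent (Sahlqvist): \forall x \forall y (x R^2 y \to \exists w (y R^2 w \wedge x R^2 w)) — i.e. a generalized confluence (Geach) condition.
(F1): satisfies the condition.
(F2): satisfies the condition.
(F3): fails — xR²u but no t with uR²t and xR²t.
(F4): satisfies the condition.
(F5): fails — mR²n but no w with nR²w and mR²w.
Valid on: (F1), (F2), (F4).

(F1), (F2), (F4)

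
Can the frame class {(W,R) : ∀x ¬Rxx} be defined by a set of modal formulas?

No

If a class were modally definable it would be closed under surjective bounded morphisms (Goldblatt–Thomason).
The 3-cycle (worlds a,b,c with a→b→c→a) is irreflexive, and the map sending every world to a single reflexive point • is a surjective bounded morphism (forth: every edge maps to (•,•); back: every world has a successor). So any modal formula valid on the 3-cycle is also valid on the reflexive point, which is not irreflexive.
Hence irreflexivity is not modally definable.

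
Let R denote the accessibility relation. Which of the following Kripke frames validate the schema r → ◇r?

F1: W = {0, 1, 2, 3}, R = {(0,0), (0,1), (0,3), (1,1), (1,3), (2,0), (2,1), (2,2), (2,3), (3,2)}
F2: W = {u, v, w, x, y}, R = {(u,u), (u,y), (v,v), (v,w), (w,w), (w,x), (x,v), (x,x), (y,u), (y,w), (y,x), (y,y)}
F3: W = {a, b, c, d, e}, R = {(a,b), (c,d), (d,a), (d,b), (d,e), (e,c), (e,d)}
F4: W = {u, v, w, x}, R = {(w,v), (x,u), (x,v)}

This is the axiom for reflexivity; its first-order frame correspondent is ∀x Rxx.
F1: fails — world 3 does not see itself.
F2: condition met.
F3: fails — world a does not see itself.
F4: fails — world u does not see itself.

F2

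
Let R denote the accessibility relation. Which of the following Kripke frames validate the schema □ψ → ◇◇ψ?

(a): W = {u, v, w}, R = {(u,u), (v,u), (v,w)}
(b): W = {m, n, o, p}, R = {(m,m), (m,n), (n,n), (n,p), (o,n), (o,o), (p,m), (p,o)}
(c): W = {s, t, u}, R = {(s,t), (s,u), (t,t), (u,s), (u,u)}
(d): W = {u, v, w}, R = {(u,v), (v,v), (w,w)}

(b), (c), (d)

Frame correspondent (Sahlqvist): ∀x ∃w (xRw ∧ xR²w) — i.e. a generalized confluence (Geach) condition.
(a): fails — at w but no t with wRt and wR²t.
(b): satisfies the condition.
(c): satisfies the condition.
(d): satisfies the condition.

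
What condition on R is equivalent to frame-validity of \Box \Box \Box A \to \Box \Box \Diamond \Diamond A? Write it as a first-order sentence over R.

\forall x \forall z (x R^2 z \to \exists w (x R^3 w \wedge z R^2 w))

This is a Sahlqvist (Geach-type) schema ◇^0□^3A → □^2◇^2A.
First-order correspondent: \forall x \forall z (x R^2 z \to \exists w (x R^3 w \wedge z R^2 w)).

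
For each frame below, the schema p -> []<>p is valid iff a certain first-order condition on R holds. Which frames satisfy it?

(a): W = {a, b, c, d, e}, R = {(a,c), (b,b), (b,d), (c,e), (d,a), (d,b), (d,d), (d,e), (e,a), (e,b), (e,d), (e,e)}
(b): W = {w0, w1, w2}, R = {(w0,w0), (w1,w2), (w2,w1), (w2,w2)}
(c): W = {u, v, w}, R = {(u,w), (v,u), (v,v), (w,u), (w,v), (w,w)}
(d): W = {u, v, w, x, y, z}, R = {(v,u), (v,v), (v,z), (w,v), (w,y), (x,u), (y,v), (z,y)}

(b)

This is the axiom for symmetry; its first-order frame correspondent is forall x forall y (Rxy -> Ryx).
(a): fails — Reb but not Rbe.
(b): satisfies the condition.
(c): fails — Rvu but not Ruv.
(d): fails — Rvz but not Rzv.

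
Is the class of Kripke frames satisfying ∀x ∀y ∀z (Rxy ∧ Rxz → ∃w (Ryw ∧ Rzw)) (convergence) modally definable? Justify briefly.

Yes, by ◇□r → □◇r

Yes: it is convergence, defined by the .2 schema ◇□r → □◇r.
Suppose ◇□r→□◇r is valid. Take Rxy, Rxz and set V(r)={w : Ryw}. Then □r at y so ◇□r at x, so □◇r at x, so ◇r at z, giving w with Rzw and Ryw.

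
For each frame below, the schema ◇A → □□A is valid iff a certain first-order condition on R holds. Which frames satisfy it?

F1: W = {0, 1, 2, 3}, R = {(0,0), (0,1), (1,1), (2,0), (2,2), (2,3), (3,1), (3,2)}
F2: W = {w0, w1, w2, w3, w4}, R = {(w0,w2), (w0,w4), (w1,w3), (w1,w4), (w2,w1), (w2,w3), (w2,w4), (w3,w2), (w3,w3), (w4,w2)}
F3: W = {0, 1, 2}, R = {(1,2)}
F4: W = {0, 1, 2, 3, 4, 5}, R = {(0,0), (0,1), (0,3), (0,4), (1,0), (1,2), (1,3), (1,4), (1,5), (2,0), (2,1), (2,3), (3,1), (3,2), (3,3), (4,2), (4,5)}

Frame correspondent (Sahlqvist): ∀x ∀y ∀z ((xRy ∧ xR²z) → ∃w (y = w ∧ z = w)) — i.e. a generalized confluence (Geach) condition.
F1: fails — 0R0, 0R²1 but 0 ≠ 1.
F2: fails — w0Rw2, w0R²w1 but w2 ≠ w1.
F3: ✓.
F4: fails — 0R0, 0R²1 but 0 ≠ 1.

F3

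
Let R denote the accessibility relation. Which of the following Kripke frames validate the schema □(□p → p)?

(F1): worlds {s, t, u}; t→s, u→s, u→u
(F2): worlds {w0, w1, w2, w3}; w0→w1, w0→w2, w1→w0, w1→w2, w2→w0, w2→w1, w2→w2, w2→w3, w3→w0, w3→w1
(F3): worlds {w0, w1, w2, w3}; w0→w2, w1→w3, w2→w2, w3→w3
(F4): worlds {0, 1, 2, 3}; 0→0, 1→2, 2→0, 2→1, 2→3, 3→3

Frame correspondent (Sahlqvist): ∀x ∀y (Rxy → Ryy) — i.e. shift-reflexivity.
(F1): fails — Rus but not Rss.
(F2): fails — Rw1w0 but not Rw0w0.
(F3): condition met.
(F4): fails — R12 but not R22.

(F3)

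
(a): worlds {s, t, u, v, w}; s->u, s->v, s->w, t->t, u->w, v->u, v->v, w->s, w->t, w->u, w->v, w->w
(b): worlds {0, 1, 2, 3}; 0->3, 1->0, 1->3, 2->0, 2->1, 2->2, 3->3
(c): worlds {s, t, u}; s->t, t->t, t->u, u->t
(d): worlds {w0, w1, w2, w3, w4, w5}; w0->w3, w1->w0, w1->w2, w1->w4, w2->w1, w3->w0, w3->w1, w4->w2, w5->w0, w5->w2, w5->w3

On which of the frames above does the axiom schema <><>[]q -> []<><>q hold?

(c)

The schema corresponds to a generalized confluence (Geach) condition: forall x forall y forall z ((x R^2 y & xRz) -> exists w (yRw & z R^2 w)).
(a): fails — sR²t, sRv but no w* with tRw* and vR²w*.
(b): fails — 2R²2, 2R0 but no w with 2Rw and 0R²w.
(c): holds.
(d): fails — w1R²w1, w1Rw4 but no w with w1Rw and w4R²w.
Valid on: (c).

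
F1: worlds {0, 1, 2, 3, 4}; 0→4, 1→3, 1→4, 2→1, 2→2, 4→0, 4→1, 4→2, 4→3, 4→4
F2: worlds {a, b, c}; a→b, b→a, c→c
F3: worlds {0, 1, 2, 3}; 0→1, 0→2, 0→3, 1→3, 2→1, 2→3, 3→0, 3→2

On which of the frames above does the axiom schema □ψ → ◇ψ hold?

F2, F3

Frame correspondent (Sahlqvist): ∀x ∃y Rxy — i.e. seriality.
F1: fails — world 3 has no successor.
F2: condition met.
F3: condition met.
Valid on: F2, F3.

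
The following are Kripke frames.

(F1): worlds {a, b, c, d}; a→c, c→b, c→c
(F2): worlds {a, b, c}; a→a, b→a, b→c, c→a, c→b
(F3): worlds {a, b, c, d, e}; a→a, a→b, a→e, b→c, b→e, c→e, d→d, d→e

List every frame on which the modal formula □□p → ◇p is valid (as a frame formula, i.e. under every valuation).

This is the axiom for a generalized confluence (Geach) condition; its first-order frame correspondent is ∀x ∃w (xR²w ∧ xRw).
(F1): fails — at b but no w with bR²w and bRw.
(F2): satisfies the condition.
(F3): fails — at c but no w with cR²w and cRw.

(F2)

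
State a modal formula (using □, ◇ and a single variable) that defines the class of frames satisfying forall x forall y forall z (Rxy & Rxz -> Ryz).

◇r → □◇r

A defining formula is ◇r → □◇r (the 5 axiom).
Suppose ◇r→□◇r is valid. Take Rxy, Rxz and set V(r)={y}. Then ◇r at x, so □◇r at x, so ◇r at z, so some w with Rzw has r; w=y, i.e. Rzy. By symmetry of the argument, Ryz.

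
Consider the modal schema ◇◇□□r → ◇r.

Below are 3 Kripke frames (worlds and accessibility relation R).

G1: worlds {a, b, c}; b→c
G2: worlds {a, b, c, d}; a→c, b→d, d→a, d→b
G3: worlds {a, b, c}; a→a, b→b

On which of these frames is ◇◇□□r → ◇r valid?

G1, G3

Frame correspondent (Sahlqvist): ∀x ∀y (xR²y → ∃w (yR²w ∧ xRw)) — i.e. a generalized confluence (Geach) condition.
G1: holds.
G2: fails — bR²a but no w with aR²w and bRw.
G3: holds.
Valid on: G1, G3.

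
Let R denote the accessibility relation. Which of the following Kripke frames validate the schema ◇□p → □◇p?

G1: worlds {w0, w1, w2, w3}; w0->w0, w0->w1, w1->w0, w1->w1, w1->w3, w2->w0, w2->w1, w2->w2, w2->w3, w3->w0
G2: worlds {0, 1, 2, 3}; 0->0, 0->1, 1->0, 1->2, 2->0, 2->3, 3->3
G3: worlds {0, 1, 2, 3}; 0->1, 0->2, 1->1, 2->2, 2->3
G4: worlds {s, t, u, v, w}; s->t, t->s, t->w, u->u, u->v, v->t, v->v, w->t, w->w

Frame correspondent (Sahlqvist): ∀x ∀y ∀z (Rxy ∧ Rxz → ∃w (Ryw ∧ Rzw)) — i.e. convergence.
G1: ✓.
G2: fails — R23 and R20 but 3 and 0 have no common successor.
G3: fails — R02 and R01 but 2 and 1 have no common successor.
G4: fails — Rvv and Rvt but v and t have no common successor.
Valid on: G1.

G1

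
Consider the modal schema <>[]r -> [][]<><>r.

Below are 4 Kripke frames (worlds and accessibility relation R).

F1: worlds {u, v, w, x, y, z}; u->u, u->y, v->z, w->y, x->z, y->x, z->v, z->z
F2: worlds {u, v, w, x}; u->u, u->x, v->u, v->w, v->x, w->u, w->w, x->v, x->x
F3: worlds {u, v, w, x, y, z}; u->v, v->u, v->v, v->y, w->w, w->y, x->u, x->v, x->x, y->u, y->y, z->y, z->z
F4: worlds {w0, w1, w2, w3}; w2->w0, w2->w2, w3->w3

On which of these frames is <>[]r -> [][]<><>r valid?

Frame correspondent (Sahlqvist): forall x forall y forall z ((xRy & x R^2 z) -> exists w (yRw & z R^2 w)) — i.e. a generalized confluence (Geach) condition.
F1: fails — uRu, uR²x but no t with uRt and xR²t.
F2: condition met.
F3: condition met.
F4: fails — w2Rw0, w2R²w0 but no w with w0Rw and w0R²w.
Valid on: F2, F3.

F2, F3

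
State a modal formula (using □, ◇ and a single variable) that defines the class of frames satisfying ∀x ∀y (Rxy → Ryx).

s → □◇s

The condition is symmetry. The B schema s → □◇s defines it.
Suppose s→□◇s is valid. Take Rxy and set V(s)={x}. Then s at x, so □◇s at x, so ◇s at y, so some z with Ryz has s; z=x, i.e. Ryx.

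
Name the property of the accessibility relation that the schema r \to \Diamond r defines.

reflexivity: \forall x Rxx

Replacing r by ¬r and contraposing gives the equivalent schema □r → r.
Suppose □r→r is valid. At any x set V(r)={w : Rxw}. Then □r holds at x, so r holds at x, i.e. Rxx.
Conversely, any frame satisfying \forall x Rxx validates the schema.
So the correspondent is reflexivity.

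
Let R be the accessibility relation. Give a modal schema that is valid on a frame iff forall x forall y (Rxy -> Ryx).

The condition is symmetry. The B schema q → □◇q defines it.
Suppose q→□◇q is valid. Take Rxy and set V(q)={x}. Then q at x, so □◇q at x, so ◇q at y, so some z with Ryz has q; z=x, i.e. Ryx.

q → □◇q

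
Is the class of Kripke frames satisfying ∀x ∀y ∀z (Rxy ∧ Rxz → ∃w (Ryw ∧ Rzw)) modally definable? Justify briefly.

Yes, by ◇□r → □◇r

Yes: it is convergence, defined by the .2 schema ◇□r → □◇r.
Suppose ◇□r→□◇r is valid. Take Rxy, Rxz and set V(r)={w : Ryw}. Then □r at y so ◇□r at x, so □◇r at x, so ◇r at z, giving w with Rzw and Ryw.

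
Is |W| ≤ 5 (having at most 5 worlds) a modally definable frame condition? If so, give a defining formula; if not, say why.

No — not modally definable

If a class were modally definable it would be closed under disjoint unions (Goldblatt–Thomason).
Any modal formula valid on each of 6 disjoint one-world frames is valid on their disjoint union (validity is preserved under disjoint unions). Each one-world frame has |W|=1≤5, but the union has |W|=6.
So the class is not modally definable.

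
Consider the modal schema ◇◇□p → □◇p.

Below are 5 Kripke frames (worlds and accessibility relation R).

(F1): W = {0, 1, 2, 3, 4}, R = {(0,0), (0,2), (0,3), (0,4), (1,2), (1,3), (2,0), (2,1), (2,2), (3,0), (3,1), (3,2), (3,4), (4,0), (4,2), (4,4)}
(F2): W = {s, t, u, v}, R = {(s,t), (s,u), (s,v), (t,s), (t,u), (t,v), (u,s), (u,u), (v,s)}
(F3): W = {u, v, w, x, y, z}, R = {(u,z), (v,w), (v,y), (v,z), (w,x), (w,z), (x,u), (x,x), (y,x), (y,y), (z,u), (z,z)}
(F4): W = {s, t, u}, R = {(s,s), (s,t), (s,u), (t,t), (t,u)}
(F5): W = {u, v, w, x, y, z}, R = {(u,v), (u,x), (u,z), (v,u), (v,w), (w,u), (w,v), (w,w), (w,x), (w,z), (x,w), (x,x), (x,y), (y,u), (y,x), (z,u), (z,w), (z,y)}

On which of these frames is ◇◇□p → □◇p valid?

The schema corresponds to a generalized confluence (Geach) condition: ∀x ∀y ∀z ((xR²y ∧ xRz) → ∃w (yRw ∧ zRw)).
(F1): satisfies the condition.
(F2): fails — sR²s, sRv but no w with sRw and vRw.
(F3): fails — vR²u, vRy but no t with uRt and yRt.
(F4): fails — sR²s, sRu but no w with sRw and uRw.
(F5): fails — uR²u, uRv but no t with uRt and vRt.

(F1)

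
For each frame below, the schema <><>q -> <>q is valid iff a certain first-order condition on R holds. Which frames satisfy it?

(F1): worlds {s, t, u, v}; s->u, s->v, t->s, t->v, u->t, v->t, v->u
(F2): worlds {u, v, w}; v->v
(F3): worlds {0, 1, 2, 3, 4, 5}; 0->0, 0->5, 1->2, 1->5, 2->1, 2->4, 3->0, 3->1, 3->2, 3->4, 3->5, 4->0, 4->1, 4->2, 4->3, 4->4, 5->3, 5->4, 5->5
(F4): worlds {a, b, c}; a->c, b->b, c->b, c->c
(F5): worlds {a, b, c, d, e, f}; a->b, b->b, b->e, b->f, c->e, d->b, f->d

This is the axiom for transitivity; its first-order frame correspondent is forall x forall y forall z (Rxy & Ryz -> Rxz).
(F1): fails — Rtv and Rvt but not Rtt.
(F2): holds.
(F3): fails — R34 and R43 but not R33.
(F4): fails — Rac and Rcb but not Rab.
(F5): fails — Rbf and Rfd but not Rbd.
Valid on: (F2).

(F2)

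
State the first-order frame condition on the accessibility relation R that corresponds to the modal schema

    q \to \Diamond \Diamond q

This is a Sahlqvist (Geach-type) schema ◇^0□^0q → □^0◇^2q.
First-order correspondent: \forall x \exists w (x = w \wedge x R^2 w).

\forall x \exists w (x = w \wedge x R^2 w)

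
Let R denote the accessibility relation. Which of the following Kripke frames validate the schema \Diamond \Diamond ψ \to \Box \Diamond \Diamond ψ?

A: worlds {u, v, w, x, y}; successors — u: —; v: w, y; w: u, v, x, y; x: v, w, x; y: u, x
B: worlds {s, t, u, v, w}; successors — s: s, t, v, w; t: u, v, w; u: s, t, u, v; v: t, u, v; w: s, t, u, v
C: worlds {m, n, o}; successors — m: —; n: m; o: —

This is the axiom for a generalized confluence (Geach) condition; its first-order frame correspondent is \forall x \forall y \forall z ((x R^2 y \wedge xRz) \to \exists w (y = w \wedge z R^2 w)).
A: fails — vR²u, vRy but no t with u=t and yR²t.
B: fails — sR²w, sRt but no w* with w=w* and tR²w*.
C: ✓.
Valid on: C.

C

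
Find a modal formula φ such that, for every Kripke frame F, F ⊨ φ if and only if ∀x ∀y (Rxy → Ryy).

□(□s → s)

The condition is shift-reflexivity. The T□ schema □(□s → s) defines it.
Suppose □(□s→s) is valid. Take Rxy and set V(s)={w : Ryw}. Then at y, □s holds; since □(□s→s) at x, □s→s at y, so s at y, i.e. Ryy.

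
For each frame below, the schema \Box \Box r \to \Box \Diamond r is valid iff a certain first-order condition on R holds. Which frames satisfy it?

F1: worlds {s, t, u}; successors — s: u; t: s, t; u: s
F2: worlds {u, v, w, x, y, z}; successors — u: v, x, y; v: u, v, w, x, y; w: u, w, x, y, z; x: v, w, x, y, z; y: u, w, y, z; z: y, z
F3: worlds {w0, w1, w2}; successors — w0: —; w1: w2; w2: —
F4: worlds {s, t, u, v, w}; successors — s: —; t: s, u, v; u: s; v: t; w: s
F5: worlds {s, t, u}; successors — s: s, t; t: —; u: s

The schema corresponds to a generalized confluence (Geach) condition: \forall x \forall z (xRz \to \exists w (x R^2 w \wedge zRw)).
F1: satisfies the condition.
F2: satisfies the condition.
F3: fails — w1Rw2 but no w with w1R²w and w2Rw.
F4: fails — tRs but no w* with tR²w* and sRw*.
F5: fails — sRt but no w with sR²w and tRw.
Valid on: F1, F2.

F1, F2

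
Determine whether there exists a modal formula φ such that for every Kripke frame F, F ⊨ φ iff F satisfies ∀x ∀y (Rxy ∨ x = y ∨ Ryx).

Modal frame validity is preserved under disjoint unions.
Take 2 disjoint single-world reflexive frames: each is trivially connected, but their disjoint union has 2 worlds with no edge between distinct components, so it is not connected.
Hence connectedness of R is not modally definable.

No — not modally definable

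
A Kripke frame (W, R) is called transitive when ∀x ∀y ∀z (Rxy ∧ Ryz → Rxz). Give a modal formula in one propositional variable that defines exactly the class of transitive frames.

This is transitivity; the standard corresponding axiom is 4: □s → □□s.
Suppose □s→□□s is valid. Take Rxy, Ryz and set V(s)={w : Rxw}. Then □s at x, so □□s at x, so □s at y, so s at z, i.e. Rxz.

□s → □□s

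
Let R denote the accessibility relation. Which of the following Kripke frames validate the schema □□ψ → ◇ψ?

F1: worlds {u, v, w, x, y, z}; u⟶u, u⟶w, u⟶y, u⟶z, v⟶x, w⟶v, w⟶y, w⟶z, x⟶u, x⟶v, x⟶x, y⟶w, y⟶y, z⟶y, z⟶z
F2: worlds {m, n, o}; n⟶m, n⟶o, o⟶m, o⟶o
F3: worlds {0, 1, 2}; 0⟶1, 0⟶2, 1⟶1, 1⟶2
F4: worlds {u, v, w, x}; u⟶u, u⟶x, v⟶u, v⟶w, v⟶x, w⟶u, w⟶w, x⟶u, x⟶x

This is the axiom for a generalized confluence (Geach) condition; its first-order frame correspondent is ∀x ∃w (xR²w ∧ xRw).
F1: holds.
F2: fails — at m but no w with mR²w and mRw.
F3: fails — at 2 but no w with 2R²w and 2Rw.
F4: holds.

F1, F4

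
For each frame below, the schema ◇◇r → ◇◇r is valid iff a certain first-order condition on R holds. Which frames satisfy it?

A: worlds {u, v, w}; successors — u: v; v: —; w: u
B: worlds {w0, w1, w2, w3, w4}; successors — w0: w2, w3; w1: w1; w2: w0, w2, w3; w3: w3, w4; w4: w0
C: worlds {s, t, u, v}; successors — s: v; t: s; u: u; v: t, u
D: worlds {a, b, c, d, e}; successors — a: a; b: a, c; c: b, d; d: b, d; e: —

A, B, C, D

The schema corresponds to a generalized confluence (Geach) condition: ∀x ∀y (xR²y → ∃w (y = w ∧ xR²w)).
A: condition met.
B: condition met.
C: condition met.
D: condition met.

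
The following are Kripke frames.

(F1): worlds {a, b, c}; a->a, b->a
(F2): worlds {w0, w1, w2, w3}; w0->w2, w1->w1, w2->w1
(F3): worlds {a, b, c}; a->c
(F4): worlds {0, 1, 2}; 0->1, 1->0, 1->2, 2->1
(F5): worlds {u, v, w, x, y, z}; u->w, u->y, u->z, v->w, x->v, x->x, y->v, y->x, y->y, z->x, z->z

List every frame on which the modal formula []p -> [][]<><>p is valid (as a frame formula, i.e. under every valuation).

The schema corresponds to a generalized confluence (Geach) condition: forall x forall z (x R^2 z -> exists w (xRw & z R^2 w)).
(F1): satisfies the condition.
(F2): fails — w0R²w1 but no w with w0Rw and w1R²w.
(F3): satisfies the condition.
(F4): fails — 0R²0 but no w with 0Rw and 0R²w.
(F5): fails — uR²v but no t with uRt and vR²t.
Valid on: (F1), (F3).

(F1), (F3)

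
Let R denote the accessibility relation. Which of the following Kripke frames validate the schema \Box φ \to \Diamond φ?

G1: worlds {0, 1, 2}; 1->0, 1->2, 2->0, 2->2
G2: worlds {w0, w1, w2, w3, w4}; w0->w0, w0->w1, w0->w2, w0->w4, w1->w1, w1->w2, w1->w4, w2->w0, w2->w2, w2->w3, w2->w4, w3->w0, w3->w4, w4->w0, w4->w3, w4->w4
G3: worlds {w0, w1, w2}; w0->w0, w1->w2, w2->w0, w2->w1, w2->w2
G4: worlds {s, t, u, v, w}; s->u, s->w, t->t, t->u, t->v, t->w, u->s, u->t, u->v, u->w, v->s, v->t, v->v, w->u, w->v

This is the axiom for seriality; its first-order frame correspondent is \forall x \exists y Rxy.
G1: fails — world 0 has no successor.
G2: satisfies the condition.
G3: satisfies the condition.
G4: satisfies the condition.

G2, G3, G4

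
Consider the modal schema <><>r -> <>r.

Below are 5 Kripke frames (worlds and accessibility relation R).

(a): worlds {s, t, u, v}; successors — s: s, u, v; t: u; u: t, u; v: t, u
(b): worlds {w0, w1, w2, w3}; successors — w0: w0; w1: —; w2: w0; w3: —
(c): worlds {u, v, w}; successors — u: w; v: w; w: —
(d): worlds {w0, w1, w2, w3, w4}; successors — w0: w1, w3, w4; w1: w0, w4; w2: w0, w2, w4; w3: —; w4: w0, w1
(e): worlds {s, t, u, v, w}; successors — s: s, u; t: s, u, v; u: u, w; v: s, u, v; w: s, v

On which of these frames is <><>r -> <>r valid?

Frame correspondent (Sahlqvist): forall x forall y (x R^2 y -> exists w (y = w & xRw)) — i.e. a generalized confluence (Geach) condition.
(a): fails — sR²t but no w with t=w and sRw.
(b): condition met.
(c): condition met.
(d): fails — w0R²w0 but no w with w0=w and w0Rw.
(e): fails — sR²w but no w* with w=w* and sRw*.

(b), (c)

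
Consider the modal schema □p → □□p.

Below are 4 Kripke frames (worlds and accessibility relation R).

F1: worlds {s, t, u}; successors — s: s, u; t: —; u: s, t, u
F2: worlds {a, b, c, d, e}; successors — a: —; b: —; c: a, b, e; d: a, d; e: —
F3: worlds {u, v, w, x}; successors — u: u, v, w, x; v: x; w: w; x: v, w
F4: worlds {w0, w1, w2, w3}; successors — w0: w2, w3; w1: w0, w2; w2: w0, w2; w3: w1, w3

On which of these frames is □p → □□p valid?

This is the axiom for transitivity; its first-order frame correspondent is ∀x ∀y ∀z (Rxy ∧ Ryz → Rxz).
F1: fails — Rsu and Rut but not Rst.
F2: condition met.
F3: fails — Rvx and Rxw but not Rvw.
F4: fails — Rw1w0 and Rw0w3 but not Rw1w3.
Valid on: F2.

F2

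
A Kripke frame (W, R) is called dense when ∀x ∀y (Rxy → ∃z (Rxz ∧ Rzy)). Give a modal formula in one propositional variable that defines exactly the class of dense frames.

This is density; the standard corresponding axiom is C4: □□r → □r.
Suppose □□r→□r is valid. Take Rxy and set V(r)={w : xR²w}. Then □□r at x, so □r at x, so r at y, i.e. ∃z(Rxz∧Rzy).

□□r → □r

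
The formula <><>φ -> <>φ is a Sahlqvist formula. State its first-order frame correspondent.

This is frame-equivalent to □φ → □□φ (substitute ¬φ for φ and contrapose).
Suppose □φ→□□φ is valid. Take Rxy, Ryz and set V(φ)={w : Rxw}. Then □φ at x, so □□φ at x, so □φ at y, so φ at z, i.e. Rxz.

transitivity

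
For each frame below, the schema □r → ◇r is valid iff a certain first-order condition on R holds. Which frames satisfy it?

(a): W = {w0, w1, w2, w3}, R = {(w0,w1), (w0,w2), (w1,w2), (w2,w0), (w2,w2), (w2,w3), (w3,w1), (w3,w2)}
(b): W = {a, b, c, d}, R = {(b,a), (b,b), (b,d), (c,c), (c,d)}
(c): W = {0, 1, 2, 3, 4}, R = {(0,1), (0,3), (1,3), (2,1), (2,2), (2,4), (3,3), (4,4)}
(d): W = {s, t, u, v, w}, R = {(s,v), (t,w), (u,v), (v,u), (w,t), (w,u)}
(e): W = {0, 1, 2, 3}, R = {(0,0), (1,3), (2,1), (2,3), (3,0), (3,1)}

This is the axiom for seriality; its first-order frame correspondent is ∀x ∃y Rxy.
(a): condition met.
(b): fails — world a has no successor.
(c): condition met.
(d): condition met.
(e): condition met.
Valid on: (a), (c), (d), (e).

(a), (c), (d), (e)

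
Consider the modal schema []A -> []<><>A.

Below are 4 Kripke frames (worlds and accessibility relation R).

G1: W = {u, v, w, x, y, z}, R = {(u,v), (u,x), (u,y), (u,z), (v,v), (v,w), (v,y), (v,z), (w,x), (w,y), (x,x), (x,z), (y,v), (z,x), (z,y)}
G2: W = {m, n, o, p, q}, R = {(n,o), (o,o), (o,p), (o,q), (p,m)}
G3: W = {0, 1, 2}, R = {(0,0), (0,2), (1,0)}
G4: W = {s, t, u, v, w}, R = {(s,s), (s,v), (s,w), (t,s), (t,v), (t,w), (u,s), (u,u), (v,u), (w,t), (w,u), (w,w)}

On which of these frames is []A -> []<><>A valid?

This is the axiom for a generalized confluence (Geach) condition; its first-order frame correspondent is forall x forall z (xRz -> exists w (xRw & z R^2 w)).
G1: ✓.
G2: fails — oRp but no w with oRw and pR²w.
G3: fails — 0R2 but no w with 0Rw and 2R²w.
G4: ✓.
Valid on: G1, G4.

G1, G4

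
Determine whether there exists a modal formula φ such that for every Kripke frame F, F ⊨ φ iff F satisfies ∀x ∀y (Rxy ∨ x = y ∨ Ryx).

If a class were modally definable it would be closed under disjoint unions (Goldblatt–Thomason).
Take 3 disjoint single-world reflexive frames: each is trivially connected, but their disjoint union has 3 worlds with no edge between distinct components, so it is not connected.
Hence connectedness of R is not modally definable.

Not modally definable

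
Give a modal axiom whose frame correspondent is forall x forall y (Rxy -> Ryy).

□(□p → p)

A defining formula is □(□p → p) (the T□ axiom).
Suppose □(□p→p) is valid. Take Rxy and set V(p)={w : Ryw}. Then at y, □p holds; since □(□p→p) at x, □p→p at y, so p at y, i.e. Ryy.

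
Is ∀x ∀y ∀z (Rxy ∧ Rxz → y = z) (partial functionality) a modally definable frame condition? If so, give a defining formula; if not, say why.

This is a Sahlqvist condition; the CD axiom ◇r → □r defines it.
Suppose ◇r→□r is valid. Take Rxy, Rxz and set V(r)={y}. Then ◇r at x, so □r at x, so r at z, i.e. z=y.

Yes, by ◇r → □r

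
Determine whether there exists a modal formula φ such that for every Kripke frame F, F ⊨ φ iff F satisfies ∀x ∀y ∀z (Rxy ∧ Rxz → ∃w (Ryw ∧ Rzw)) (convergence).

This is a Sahlqvist condition; the .2 axiom ◇□r → □◇r defines it.
Suppose ◇□r→□◇r is valid. Take Rxy, Rxz and set V(r)={w : Ryw}. Then □r at y so ◇□r at x, so □◇r at x, so ◇r at z, giving w with Rzw and Ryw.

Yes, by ◇□r → □◇r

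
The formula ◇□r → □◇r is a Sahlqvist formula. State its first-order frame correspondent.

Suppose ◇□r→□◇r is valid. Take Rxy, Rxz and set V(r)={w : Ryw}. Then □r at y so ◇□r at x, so □◇r at x, so ◇r at z, giving w with Rzw and Ryw.

convergence: ∀x ∀y ∀z (Rxy ∧ Rxz → ∃w (Ryw ∧ Rzw))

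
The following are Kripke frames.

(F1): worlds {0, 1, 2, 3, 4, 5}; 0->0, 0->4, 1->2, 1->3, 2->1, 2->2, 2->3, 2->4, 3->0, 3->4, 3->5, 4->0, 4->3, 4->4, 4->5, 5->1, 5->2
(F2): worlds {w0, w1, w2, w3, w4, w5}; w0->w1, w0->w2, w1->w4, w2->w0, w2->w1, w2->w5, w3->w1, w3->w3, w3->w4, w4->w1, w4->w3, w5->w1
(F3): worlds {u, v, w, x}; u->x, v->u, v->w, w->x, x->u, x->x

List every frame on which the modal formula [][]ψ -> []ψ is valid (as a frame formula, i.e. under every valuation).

(F1)

This is the axiom for density; its first-order frame correspondent is forall x forall y (Rxy -> exists z (Rxz & Rzy)).
(F1): satisfies the condition.
(F2): fails — Rw0w2 but no z with Rw0z and Rzw2.
(F3): fails — Rvw but no z with Rvz and Rzw.
Valid on: (F1).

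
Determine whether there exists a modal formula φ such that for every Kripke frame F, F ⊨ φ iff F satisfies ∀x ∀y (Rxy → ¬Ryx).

Not definable by any modal formula

If a class were modally definable it would be closed under surjective bounded morphisms (Goldblatt–Thomason).
The 5-cycle (worlds s,t,u,v,w with s→t→u→v→w→s) is asymmetric. Mapping every world to a single reflexive point • is a surjective bounded morphism, and the reflexive point is not asymmetric (R•• but asymmetry requires ¬R••).
So no modal formula (or set of formulas) defines exactly the asymmetric frames.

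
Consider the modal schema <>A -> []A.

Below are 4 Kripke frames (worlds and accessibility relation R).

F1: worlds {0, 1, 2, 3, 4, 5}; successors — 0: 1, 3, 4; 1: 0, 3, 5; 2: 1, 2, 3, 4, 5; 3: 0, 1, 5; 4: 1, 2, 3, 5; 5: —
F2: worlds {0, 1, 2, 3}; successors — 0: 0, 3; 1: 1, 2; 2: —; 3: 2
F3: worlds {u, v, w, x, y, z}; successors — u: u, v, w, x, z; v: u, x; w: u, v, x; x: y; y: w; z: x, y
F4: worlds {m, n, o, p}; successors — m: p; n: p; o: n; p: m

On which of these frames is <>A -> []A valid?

This is the axiom for partial functionality; its first-order frame correspondent is forall x forall y forall z (Rxy & Rxz -> y = z).
F1: fails — 0 sees both 1 and 3.
F2: fails — 0 sees both 0 and 3.
F3: fails — u sees both u and v.
F4: satisfies the condition.
Valid on: F4.

F4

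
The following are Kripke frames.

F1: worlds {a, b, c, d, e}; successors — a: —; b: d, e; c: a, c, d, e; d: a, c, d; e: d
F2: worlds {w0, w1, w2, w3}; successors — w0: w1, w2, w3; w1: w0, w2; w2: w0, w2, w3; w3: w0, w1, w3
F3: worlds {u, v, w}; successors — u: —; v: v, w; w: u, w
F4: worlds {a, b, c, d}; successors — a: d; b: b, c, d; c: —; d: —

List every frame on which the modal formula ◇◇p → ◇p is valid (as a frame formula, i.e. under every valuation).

This is the axiom for transitivity; its first-order frame correspondent is ∀x ∀y ∀z (Rxy ∧ Ryz → Rxz).
F1: fails — Rdc and Rce but not Rde.
F2: fails — Rw1w2 and Rw2w3 but not Rw1w3.
F3: fails — Rvw and Rwu but not Rvu.
F4: holds.

F4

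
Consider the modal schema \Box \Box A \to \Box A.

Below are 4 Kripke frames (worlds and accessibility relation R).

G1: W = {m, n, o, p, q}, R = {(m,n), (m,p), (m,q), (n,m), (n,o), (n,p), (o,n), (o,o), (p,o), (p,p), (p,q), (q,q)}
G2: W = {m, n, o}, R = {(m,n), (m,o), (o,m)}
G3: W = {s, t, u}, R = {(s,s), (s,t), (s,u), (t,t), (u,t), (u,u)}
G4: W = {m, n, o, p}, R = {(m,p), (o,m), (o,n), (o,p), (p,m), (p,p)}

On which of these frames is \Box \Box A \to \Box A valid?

This is the axiom for density; its first-order frame correspondent is \forall x \forall y (Rxy \to \exists z (Rxz \wedge Rzy)).
G1: fails — Rnm but no z with Rnz and Rzm.
G2: fails — Rom but no z with Roz and Rzm.
G3: satisfies the condition.
G4: fails — Ron but no z with Roz and Rzn.
Valid on: G3.

G3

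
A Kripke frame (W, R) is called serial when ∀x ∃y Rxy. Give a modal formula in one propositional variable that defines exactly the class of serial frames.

The condition is seriality. The D schema □p → ◇p defines it.
Suppose □p→◇p is valid. At any x set V(p)=W. Then □p at x, so ◇p at x, so x has a successor.

□p → ◇p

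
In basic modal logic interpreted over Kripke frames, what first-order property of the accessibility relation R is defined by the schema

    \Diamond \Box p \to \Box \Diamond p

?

Suppose ◇□p→□◇p is valid. Take Rxy, Rxz and set V(p)={w : Ryw}. Then □p at y so ◇□p at x, so □◇p at x, so ◇p at z, giving w with Rzw and Ryw.

convergence: \forall x \forall y \forall z (Rxy \wedge Rxz \to \exists w (Ryw \wedge Rzw))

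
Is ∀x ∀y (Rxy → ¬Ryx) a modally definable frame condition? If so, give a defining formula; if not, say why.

Modal frame validity is preserved under surjective bounded morphisms.
The 5-cycle (worlds w0,w1,w2,w3,w4 with w0→w1→w2→w3→w4→w0) is asymmetric. Mapping every world to a single reflexive point • is a surjective bounded morphism, and the reflexive point is not asymmetric (R•• but asymmetry requires ¬R••).
So the class is not modally definable.

No — not modally definable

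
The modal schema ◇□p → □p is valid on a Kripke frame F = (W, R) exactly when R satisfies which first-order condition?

This schema is equivalent to the 5 axiom ◇p → □◇p.
Its frame correspondent is the Euclidean property — ∀x ∀y ∀z (Rxy ∧ Rxz → Ryz).

the Euclidean property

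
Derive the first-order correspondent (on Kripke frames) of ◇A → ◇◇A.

This is a Sahlqvist (Geach-type) schema ◇^1□^0A → □^0◇^2A.
First-order correspondent: ∀x ∀y (xRy → ∃w (y = w ∧ xR²w)).

∀x ∀y (xRy → ∃w (y = w ∧ xR²w))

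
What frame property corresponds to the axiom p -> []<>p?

symmetry

Suppose p→□◇p is valid. Take Rxy and set V(p)={x}. Then p at x, so □◇p at x, so ◇p at y, so some z with Ryz has p; z=x, i.e. Ryx.
Conversely, on a frame with symmetry the schema holds at every world under every valuation.
Frame condition: forall x forall y (Rxy -> Ryx).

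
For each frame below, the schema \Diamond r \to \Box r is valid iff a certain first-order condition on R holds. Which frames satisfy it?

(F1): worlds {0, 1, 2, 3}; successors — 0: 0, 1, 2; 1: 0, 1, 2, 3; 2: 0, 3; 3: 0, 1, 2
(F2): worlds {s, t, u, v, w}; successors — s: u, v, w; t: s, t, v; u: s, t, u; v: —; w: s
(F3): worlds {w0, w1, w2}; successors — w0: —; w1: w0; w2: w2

(F3)

This is the axiom for partial functionality; its first-order frame correspondent is \forall x \forall y \forall z (Rxy \wedge Rxz \to y = z).
(F1): fails — 0 sees both 0 and 1.
(F2): fails — s sees both u and v.
(F3): holds.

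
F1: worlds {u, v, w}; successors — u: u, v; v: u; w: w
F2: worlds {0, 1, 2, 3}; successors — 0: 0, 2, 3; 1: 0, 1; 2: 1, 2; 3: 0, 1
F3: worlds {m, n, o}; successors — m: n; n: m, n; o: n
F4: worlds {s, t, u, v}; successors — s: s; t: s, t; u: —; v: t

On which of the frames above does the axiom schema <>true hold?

This is the axiom for seriality; its first-order frame correspondent is forall x exists y Rxy.
F1: condition met.
F2: condition met.
F3: condition met.
F4: fails — world u has no successor.
Valid on: F1, F2, F3.

F1, F2, F3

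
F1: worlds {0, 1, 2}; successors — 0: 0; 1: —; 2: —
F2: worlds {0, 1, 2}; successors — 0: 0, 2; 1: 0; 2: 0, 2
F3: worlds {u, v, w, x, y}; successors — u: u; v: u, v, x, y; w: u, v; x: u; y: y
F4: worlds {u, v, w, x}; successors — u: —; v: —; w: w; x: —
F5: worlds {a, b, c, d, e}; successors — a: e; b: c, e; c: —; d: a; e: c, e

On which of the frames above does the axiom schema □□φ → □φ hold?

Frame correspondent (Sahlqvist): ∀x ∀y (Rxy → ∃z (Rxz ∧ Rzy)) — i.e. density.
F1: condition met.
F2: condition met.
F3: condition met.
F4: condition met.
F5: fails — Rda but no z with Rdz and Rza.

F1, F2, F3, F4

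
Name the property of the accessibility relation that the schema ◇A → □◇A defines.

This is the 5 axiom.
It corresponds to the Euclidean property: ∀x ∀y ∀z (Rxy ∧ Rxz → Ryz).

The Euclidean property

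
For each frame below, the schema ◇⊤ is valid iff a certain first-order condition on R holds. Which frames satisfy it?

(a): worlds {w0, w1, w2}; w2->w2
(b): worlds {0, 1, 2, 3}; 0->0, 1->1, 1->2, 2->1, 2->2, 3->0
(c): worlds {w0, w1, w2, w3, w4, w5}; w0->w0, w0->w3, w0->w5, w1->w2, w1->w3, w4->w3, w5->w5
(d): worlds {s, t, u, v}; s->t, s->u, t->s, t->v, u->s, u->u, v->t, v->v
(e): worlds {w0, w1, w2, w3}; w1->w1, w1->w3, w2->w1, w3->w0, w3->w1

(b), (d)

Frame correspondent (Sahlqvist): ∀x ∃y Rxy — i.e. seriality.
(a): fails — world w0 has no successor.
(b): condition met.
(c): fails — world w2 has no successor.
(d): condition met.
(e): fails — world w0 has no successor.
Valid on: (b), (d).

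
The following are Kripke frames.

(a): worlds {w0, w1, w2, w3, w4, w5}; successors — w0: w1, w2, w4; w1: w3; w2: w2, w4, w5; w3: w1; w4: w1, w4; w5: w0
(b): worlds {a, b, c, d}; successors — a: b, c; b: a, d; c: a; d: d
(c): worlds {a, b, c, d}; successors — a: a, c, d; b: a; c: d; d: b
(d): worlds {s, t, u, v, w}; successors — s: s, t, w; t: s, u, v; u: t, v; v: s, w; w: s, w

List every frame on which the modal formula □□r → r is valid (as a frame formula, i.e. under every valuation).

Frame correspondent (Sahlqvist): ∀x ∃w (xR²w ∧ x = w) — i.e. a generalized confluence (Geach) condition.
(a): fails — at w0 but no w with w0R²w and w0=w.
(b): ✓.
(c): fails — at b but no w with bR²w and b=w.
(d): fails — at v but no w* with vR²w* and v=w*.
Valid on: (b).

(b)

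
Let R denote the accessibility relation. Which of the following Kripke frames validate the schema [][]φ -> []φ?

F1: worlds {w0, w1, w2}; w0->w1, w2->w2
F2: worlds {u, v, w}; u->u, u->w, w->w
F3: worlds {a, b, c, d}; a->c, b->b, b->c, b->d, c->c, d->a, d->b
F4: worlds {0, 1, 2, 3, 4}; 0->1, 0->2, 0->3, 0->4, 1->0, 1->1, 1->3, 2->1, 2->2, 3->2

F2

Frame correspondent (Sahlqvist): forall x forall y (Rxy -> exists z (Rxz & Rzy)) — i.e. density.
F1: fails — Rw0w1 but no z with Rw0z and Rzw1.
F2: condition met.
F3: fails — Rda but no z with Rdz and Rza.
F4: fails — R04 but no z with R0z and Rz4.
Valid on: F2.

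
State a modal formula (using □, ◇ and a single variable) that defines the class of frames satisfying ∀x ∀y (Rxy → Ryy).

A defining formula is □(□s → s) (the T□ axiom).

□(□s → s)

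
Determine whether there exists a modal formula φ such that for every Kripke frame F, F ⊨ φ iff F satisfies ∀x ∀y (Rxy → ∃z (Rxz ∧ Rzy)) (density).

This is a Sahlqvist condition; the C4 axiom □□r → □r defines it.
Suppose □□r→□r is valid. Take Rxy and set V(r)={w : xR²w}. Then □□r at x, so □r at x, so r at y, i.e. ∃z(Rxz∧Rzy).

Yes, by □□r → □r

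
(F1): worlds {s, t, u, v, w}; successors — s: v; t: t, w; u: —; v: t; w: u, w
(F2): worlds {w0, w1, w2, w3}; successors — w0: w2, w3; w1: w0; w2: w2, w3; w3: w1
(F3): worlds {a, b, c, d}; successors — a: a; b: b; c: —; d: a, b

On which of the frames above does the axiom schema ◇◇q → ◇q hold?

(F3)

This is the axiom for transitivity; its first-order frame correspondent is ∀x ∀y ∀z (Rxy ∧ Ryz → Rxz).
(F1): fails — Rvt and Rtw but not Rvw.
(F2): fails — Rw1w0 and Rw0w2 but not Rw1w2.
(F3): holds.
Valid on: (F3).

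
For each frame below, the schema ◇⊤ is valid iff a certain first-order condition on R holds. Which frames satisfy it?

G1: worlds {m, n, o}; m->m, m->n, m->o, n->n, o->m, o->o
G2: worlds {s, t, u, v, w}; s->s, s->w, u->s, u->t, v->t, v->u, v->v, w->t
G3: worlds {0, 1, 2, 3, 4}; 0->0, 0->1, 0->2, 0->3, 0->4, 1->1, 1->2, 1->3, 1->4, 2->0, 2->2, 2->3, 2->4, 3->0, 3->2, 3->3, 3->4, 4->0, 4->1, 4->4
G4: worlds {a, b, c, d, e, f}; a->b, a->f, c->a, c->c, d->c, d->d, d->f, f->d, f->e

This is the axiom for seriality; its first-order frame correspondent is ∀x ∃y Rxy.
G1: condition met.
G2: fails — world t has no successor.
G3: condition met.
G4: fails — world b has no successor.

G1, G3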